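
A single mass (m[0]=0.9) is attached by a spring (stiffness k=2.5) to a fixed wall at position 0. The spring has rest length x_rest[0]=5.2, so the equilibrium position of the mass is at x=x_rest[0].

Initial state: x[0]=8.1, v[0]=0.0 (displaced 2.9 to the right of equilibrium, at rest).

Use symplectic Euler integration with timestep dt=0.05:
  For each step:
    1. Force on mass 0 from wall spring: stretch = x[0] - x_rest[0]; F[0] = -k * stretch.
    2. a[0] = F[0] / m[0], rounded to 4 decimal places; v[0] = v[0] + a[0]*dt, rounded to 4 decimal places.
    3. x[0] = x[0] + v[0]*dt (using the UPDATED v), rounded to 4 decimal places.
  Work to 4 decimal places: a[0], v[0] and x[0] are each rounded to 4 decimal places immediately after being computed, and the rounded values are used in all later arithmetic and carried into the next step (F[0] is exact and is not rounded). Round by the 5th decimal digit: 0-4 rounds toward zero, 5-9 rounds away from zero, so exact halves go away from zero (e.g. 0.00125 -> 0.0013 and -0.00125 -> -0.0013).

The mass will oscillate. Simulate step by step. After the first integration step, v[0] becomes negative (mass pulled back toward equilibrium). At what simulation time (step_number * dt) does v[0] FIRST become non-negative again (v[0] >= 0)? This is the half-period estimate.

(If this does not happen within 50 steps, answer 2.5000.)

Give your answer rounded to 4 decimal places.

Step 0: x=[8.1000] v=[0.0000]
Step 1: x=[8.0799] v=[-0.4028]
Step 2: x=[8.0398] v=[-0.8028]
Step 3: x=[7.9799] v=[-1.1972]
Step 4: x=[7.9007] v=[-1.5833]
Step 5: x=[7.8028] v=[-1.9584]
Step 6: x=[7.6868] v=[-2.3199]
Step 7: x=[7.5535] v=[-2.6653]
Step 8: x=[7.4039] v=[-2.9922]
Step 9: x=[7.2390] v=[-3.2983]
Step 10: x=[7.0599] v=[-3.5815]
Step 11: x=[6.8679] v=[-3.8398]
Step 12: x=[6.6643] v=[-4.0715]
Step 13: x=[6.4506] v=[-4.2749]
Step 14: x=[6.2282] v=[-4.4486]
Step 15: x=[5.9986] v=[-4.5914]
Step 16: x=[5.7635] v=[-4.7023]
Step 17: x=[5.5245] v=[-4.7806]
Step 18: x=[5.2832] v=[-4.8257]
Step 19: x=[5.0413] v=[-4.8373]
Step 20: x=[4.8005] v=[-4.8153]
Step 21: x=[4.5625] v=[-4.7598]
Step 22: x=[4.3289] v=[-4.6713]
Step 23: x=[4.1014] v=[-4.5503]
Step 24: x=[3.8815] v=[-4.3977]
Step 25: x=[3.6708] v=[-4.2146]
Step 26: x=[3.4707] v=[-4.0022]
Step 27: x=[3.2826] v=[-3.7620]
Step 28: x=[3.1078] v=[-3.4957]
Step 29: x=[2.9475] v=[-3.2051]
Step 30: x=[2.8029] v=[-2.8923]
Step 31: x=[2.6749] v=[-2.5594]
Step 32: x=[2.5645] v=[-2.2087]
Step 33: x=[2.4724] v=[-1.8427]
Step 34: x=[2.3992] v=[-1.4639]
Step 35: x=[2.3455] v=[-1.0749]
Step 36: x=[2.3116] v=[-0.6784]
Step 37: x=[2.2977] v=[-0.2772]
Step 38: x=[2.3040] v=[0.1259]
First v>=0 after going negative at step 38, time=1.9000

Answer: 1.9000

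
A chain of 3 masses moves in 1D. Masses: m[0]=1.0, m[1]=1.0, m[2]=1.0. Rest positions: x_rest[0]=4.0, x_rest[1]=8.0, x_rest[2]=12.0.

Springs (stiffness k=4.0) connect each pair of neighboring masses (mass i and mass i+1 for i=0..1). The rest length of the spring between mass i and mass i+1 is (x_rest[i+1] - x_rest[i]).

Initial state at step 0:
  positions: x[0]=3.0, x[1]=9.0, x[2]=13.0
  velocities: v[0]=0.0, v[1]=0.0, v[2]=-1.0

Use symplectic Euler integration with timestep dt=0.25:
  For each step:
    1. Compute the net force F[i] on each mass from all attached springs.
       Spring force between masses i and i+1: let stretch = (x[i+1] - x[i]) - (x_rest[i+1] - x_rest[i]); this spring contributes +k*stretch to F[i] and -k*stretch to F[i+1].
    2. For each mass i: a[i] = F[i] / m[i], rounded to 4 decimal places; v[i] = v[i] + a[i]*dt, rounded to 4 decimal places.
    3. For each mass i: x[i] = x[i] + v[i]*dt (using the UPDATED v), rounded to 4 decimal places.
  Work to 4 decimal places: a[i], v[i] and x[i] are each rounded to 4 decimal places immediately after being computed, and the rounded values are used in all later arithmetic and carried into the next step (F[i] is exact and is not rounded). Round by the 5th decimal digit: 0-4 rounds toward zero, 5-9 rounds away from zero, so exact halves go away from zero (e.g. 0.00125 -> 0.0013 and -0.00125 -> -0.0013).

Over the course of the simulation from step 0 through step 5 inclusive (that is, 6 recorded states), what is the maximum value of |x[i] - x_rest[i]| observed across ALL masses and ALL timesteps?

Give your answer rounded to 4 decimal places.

Step 0: x=[3.0000 9.0000 13.0000] v=[0.0000 0.0000 -1.0000]
Step 1: x=[3.5000 8.5000 12.7500] v=[2.0000 -2.0000 -1.0000]
Step 2: x=[4.2500 7.8125 12.4375] v=[3.0000 -2.7500 -1.2500]
Step 3: x=[4.8906 7.3906 11.9688] v=[2.5625 -1.6875 -1.8750]
Step 4: x=[5.1562 7.4883 11.3555] v=[1.0625 0.3907 -2.4532]
Step 5: x=[5.0049 7.9698 10.7754] v=[-0.6054 1.9258 -2.3204]
Max displacement = 1.2246

Answer: 1.2246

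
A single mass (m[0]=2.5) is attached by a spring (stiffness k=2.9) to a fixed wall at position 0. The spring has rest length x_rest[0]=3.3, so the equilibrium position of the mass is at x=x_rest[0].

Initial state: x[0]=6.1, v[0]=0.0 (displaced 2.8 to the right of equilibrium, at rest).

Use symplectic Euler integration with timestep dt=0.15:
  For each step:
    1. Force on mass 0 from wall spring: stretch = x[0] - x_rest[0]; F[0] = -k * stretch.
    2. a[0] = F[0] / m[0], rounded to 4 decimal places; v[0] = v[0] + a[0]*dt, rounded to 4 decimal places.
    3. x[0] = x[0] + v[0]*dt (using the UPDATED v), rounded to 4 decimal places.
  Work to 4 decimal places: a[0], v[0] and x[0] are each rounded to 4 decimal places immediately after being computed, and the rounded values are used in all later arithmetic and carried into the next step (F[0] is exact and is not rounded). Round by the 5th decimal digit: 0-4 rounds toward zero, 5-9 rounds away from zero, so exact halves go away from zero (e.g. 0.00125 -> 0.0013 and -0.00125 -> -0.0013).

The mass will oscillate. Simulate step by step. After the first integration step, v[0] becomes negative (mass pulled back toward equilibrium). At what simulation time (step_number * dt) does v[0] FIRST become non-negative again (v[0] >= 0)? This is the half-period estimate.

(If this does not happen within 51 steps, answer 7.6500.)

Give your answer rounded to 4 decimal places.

Step 0: x=[6.1000] v=[0.0000]
Step 1: x=[6.0269] v=[-0.4872]
Step 2: x=[5.8826] v=[-0.9617]
Step 3: x=[5.6709] v=[-1.4111]
Step 4: x=[5.3974] v=[-1.8236]
Step 5: x=[5.0691] v=[-2.1886]
Step 6: x=[4.6946] v=[-2.4964]
Step 7: x=[4.2837] v=[-2.7391]
Step 8: x=[3.8472] v=[-2.9103]
Step 9: x=[3.3964] v=[-3.0055]
Step 10: x=[2.9431] v=[-3.0223]
Step 11: x=[2.4991] v=[-2.9602]
Step 12: x=[2.0760] v=[-2.8209]
Step 13: x=[1.6848] v=[-2.6079]
Step 14: x=[1.3358] v=[-2.3269]
Step 15: x=[1.0380] v=[-1.9851]
Step 16: x=[0.7993] v=[-1.5915]
Step 17: x=[0.6258] v=[-1.1564]
Step 18: x=[0.5221] v=[-0.6911]
Step 19: x=[0.4909] v=[-0.2077]
Step 20: x=[0.5331] v=[0.2811]
First v>=0 after going negative at step 20, time=3.0000

Answer: 3.0000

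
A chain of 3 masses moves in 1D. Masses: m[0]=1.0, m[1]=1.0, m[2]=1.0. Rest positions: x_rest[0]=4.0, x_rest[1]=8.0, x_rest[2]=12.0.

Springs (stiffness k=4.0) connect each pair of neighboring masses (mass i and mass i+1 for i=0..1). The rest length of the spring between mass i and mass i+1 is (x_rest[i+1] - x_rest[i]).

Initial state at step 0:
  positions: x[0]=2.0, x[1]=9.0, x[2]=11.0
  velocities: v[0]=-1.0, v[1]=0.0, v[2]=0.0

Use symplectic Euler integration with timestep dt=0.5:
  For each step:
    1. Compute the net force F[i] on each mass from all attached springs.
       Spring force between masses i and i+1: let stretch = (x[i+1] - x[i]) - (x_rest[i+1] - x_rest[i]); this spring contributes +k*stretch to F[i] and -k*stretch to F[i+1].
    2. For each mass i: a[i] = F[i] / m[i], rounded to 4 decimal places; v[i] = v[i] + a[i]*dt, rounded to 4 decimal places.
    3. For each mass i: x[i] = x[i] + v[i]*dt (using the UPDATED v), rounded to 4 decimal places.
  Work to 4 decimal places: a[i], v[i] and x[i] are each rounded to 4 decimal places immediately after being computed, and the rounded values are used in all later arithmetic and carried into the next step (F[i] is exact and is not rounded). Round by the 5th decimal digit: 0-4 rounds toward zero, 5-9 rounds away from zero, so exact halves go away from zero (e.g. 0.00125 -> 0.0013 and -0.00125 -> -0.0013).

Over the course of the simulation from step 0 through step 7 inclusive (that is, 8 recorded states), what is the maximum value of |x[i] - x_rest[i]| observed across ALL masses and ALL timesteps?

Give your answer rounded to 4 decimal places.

Answer: 5.0000

Derivation:
Step 0: x=[2.0000 9.0000 11.0000] v=[-1.0000 0.0000 0.0000]
Step 1: x=[4.5000 4.0000 13.0000] v=[5.0000 -10.0000 4.0000]
Step 2: x=[2.5000 8.5000 10.0000] v=[-4.0000 9.0000 -6.0000]
Step 3: x=[2.5000 8.5000 9.5000] v=[0.0000 0.0000 -1.0000]
Step 4: x=[4.5000 3.5000 12.0000] v=[4.0000 -10.0000 5.0000]
Step 5: x=[1.5000 8.0000 10.0000] v=[-6.0000 9.0000 -4.0000]
Step 6: x=[1.0000 8.0000 10.0000] v=[-1.0000 0.0000 0.0000]
Step 7: x=[3.5000 3.0000 12.0000] v=[5.0000 -10.0000 4.0000]
Max displacement = 5.0000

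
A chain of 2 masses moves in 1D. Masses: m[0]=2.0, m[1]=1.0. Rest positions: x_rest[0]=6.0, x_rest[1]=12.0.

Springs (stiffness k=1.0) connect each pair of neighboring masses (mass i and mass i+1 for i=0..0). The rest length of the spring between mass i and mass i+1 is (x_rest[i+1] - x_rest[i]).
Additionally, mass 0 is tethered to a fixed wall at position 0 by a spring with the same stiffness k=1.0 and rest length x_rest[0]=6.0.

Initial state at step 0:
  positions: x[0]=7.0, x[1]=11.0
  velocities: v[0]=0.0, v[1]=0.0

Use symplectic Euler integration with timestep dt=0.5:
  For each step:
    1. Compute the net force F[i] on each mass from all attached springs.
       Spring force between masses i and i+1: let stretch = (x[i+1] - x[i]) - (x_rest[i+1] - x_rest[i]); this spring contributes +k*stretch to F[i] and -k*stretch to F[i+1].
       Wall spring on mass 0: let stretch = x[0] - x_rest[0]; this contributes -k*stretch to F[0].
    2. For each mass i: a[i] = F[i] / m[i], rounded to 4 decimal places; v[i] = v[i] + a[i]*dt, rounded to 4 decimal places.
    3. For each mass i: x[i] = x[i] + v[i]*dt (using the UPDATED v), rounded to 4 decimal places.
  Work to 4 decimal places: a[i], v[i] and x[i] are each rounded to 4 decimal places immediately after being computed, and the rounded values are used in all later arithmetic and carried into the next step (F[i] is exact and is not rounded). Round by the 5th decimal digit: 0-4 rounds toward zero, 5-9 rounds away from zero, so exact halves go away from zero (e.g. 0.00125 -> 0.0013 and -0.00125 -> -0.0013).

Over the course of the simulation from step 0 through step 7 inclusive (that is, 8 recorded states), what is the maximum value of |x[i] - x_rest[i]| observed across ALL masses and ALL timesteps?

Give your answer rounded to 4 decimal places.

Answer: 1.3351

Derivation:
Step 0: x=[7.0000 11.0000] v=[0.0000 0.0000]
Step 1: x=[6.6250 11.5000] v=[-0.7500 1.0000]
Step 2: x=[6.0313 12.2813] v=[-1.1875 1.5625]
Step 3: x=[5.4649 13.0001] v=[-1.1328 1.4375]
Step 4: x=[5.1573 13.3351] v=[-0.6152 0.6699]
Step 5: x=[5.2273 13.1256] v=[0.1400 -0.4190]
Step 6: x=[5.6312 12.4415] v=[0.8078 -1.3682]
Step 7: x=[6.1825 11.5548] v=[1.1026 -1.7734]
Max displacement = 1.3351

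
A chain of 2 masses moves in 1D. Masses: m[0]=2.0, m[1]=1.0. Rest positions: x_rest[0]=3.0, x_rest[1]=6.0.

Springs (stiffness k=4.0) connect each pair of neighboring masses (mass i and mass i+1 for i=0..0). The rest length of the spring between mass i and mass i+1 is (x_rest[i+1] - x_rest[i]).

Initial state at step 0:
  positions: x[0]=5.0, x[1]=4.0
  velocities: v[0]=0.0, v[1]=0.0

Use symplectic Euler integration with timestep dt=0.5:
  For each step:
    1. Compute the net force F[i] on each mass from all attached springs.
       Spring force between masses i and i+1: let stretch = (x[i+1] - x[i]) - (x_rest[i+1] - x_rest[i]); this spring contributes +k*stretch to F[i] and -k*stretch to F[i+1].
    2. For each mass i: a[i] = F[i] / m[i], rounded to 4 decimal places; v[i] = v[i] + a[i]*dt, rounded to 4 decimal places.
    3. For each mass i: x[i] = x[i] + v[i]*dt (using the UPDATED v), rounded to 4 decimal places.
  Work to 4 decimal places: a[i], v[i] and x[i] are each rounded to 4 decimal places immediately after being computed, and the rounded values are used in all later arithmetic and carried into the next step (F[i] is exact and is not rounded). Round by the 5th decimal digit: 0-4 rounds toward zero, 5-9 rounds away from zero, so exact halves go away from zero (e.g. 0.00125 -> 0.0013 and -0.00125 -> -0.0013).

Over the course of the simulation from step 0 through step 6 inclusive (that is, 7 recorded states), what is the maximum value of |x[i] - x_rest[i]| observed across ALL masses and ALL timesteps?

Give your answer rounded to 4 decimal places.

Step 0: x=[5.0000 4.0000] v=[0.0000 0.0000]
Step 1: x=[3.0000 8.0000] v=[-4.0000 8.0000]
Step 2: x=[2.0000 10.0000] v=[-2.0000 4.0000]
Step 3: x=[3.5000 7.0000] v=[3.0000 -6.0000]
Step 4: x=[5.2500 3.5000] v=[3.5000 -7.0000]
Step 5: x=[4.6250 4.7500] v=[-1.2500 2.5000]
Step 6: x=[2.5625 8.8750] v=[-4.1250 8.2500]
Max displacement = 4.0000

Answer: 4.0000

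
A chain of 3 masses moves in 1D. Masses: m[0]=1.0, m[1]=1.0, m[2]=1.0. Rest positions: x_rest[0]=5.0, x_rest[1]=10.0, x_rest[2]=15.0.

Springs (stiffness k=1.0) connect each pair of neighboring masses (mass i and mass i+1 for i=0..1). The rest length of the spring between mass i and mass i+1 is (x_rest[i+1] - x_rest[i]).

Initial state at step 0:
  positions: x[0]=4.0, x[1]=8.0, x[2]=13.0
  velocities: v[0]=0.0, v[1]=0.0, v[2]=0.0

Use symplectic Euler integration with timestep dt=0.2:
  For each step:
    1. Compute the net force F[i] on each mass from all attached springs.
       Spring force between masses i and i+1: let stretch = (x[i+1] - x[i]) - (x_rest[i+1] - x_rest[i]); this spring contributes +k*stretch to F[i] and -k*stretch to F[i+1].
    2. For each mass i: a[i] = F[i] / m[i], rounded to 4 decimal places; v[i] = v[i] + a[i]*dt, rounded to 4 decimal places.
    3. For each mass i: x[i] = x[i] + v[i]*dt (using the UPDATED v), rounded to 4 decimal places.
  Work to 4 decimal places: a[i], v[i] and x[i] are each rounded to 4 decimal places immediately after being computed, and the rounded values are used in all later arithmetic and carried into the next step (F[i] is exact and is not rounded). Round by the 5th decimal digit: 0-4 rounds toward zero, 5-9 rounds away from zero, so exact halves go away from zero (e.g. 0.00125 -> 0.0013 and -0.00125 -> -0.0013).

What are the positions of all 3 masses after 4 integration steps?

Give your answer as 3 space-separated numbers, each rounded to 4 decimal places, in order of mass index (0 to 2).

Step 0: x=[4.0000 8.0000 13.0000] v=[0.0000 0.0000 0.0000]
Step 1: x=[3.9600 8.0400 13.0000] v=[-0.2000 0.2000 0.0000]
Step 2: x=[3.8832 8.1152 13.0016] v=[-0.3840 0.3760 0.0080]
Step 3: x=[3.7757 8.2166 13.0077] v=[-0.5376 0.5069 0.0307]
Step 4: x=[3.6458 8.3320 13.0222] v=[-0.6494 0.5769 0.0725]

Answer: 3.6458 8.3320 13.0222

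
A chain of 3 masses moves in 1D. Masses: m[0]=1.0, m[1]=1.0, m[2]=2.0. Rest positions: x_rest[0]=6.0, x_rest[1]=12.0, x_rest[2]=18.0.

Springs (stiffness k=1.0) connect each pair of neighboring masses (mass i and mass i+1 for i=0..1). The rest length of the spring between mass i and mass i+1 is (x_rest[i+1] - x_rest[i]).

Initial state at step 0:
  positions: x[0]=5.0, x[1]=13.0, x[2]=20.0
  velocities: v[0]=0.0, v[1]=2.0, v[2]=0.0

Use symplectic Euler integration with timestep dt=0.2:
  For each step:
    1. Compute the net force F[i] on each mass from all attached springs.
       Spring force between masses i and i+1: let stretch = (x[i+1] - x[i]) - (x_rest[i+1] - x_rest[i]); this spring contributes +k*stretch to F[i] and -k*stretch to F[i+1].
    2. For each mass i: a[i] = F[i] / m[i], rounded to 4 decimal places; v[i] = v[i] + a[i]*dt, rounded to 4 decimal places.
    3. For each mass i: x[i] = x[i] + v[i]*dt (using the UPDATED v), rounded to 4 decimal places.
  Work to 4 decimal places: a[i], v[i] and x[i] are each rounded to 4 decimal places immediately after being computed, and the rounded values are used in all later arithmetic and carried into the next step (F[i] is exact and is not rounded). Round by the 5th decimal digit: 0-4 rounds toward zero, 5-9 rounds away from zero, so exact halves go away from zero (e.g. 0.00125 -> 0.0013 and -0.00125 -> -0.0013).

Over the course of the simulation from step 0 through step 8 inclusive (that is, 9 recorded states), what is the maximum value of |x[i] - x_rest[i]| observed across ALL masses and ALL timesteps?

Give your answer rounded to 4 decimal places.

Step 0: x=[5.0000 13.0000 20.0000] v=[0.0000 2.0000 0.0000]
Step 1: x=[5.0800 13.3600 19.9800] v=[0.4000 1.8000 -0.1000]
Step 2: x=[5.2512 13.6536 19.9476] v=[0.8560 1.4680 -0.1620]
Step 3: x=[5.5185 13.8629 19.9093] v=[1.3365 1.0463 -0.1914]
Step 4: x=[5.8796 13.9802 19.8701] v=[1.8054 0.5867 -0.1960]
Step 5: x=[6.3247 14.0091 19.8331] v=[2.2255 0.1446 -0.1850]
Step 6: x=[6.8372 13.9636 19.7996] v=[2.5624 -0.2275 -0.1674]
Step 7: x=[7.3947 13.8665 19.7694] v=[2.7877 -0.4856 -0.1510]
Step 8: x=[7.9711 13.7466 19.7411] v=[2.8821 -0.5994 -0.1413]
Max displacement = 2.0091

Answer: 2.0091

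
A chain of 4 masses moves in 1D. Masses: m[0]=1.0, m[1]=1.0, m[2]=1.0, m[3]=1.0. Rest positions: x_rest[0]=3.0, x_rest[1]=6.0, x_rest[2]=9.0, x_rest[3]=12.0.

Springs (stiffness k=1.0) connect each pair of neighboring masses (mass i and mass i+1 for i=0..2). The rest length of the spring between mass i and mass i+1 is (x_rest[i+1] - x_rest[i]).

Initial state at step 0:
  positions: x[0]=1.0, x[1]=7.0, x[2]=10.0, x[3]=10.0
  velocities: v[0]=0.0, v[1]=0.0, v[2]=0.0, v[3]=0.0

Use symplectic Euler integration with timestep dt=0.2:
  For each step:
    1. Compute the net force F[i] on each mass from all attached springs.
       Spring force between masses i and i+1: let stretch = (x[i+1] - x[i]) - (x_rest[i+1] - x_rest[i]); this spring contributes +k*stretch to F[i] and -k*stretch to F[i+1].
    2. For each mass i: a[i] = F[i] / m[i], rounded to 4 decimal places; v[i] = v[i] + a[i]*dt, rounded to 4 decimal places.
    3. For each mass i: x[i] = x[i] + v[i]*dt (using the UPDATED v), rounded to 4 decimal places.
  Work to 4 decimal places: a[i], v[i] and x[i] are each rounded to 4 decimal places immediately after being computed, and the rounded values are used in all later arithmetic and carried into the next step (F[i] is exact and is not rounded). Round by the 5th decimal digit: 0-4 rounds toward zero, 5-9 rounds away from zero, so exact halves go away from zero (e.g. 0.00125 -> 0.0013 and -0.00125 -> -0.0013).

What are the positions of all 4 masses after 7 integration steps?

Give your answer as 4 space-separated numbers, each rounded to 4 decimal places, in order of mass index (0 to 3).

Step 0: x=[1.0000 7.0000 10.0000 10.0000] v=[0.0000 0.0000 0.0000 0.0000]
Step 1: x=[1.1200 6.8800 9.8800 10.1200] v=[0.6000 -0.6000 -0.6000 0.6000]
Step 2: x=[1.3504 6.6496 9.6496 10.3504] v=[1.1520 -1.1520 -1.1520 1.1520]
Step 3: x=[1.6728 6.3272 9.3272 10.6728] v=[1.6118 -1.6118 -1.6118 1.6118]
Step 4: x=[2.0613 5.9387 8.9387 11.0613] v=[1.9427 -1.9427 -1.9427 1.9427]
Step 5: x=[2.4849 5.5151 8.5151 11.4849] v=[2.1182 -2.1182 -2.1182 2.1182]
Step 6: x=[2.9097 5.0903 8.0903 11.9097] v=[2.1242 -2.1242 -2.1242 2.1242]
Step 7: x=[3.3018 4.6982 7.6982 12.3018] v=[1.9603 -1.9603 -1.9603 1.9603]

Answer: 3.3018 4.6982 7.6982 12.3018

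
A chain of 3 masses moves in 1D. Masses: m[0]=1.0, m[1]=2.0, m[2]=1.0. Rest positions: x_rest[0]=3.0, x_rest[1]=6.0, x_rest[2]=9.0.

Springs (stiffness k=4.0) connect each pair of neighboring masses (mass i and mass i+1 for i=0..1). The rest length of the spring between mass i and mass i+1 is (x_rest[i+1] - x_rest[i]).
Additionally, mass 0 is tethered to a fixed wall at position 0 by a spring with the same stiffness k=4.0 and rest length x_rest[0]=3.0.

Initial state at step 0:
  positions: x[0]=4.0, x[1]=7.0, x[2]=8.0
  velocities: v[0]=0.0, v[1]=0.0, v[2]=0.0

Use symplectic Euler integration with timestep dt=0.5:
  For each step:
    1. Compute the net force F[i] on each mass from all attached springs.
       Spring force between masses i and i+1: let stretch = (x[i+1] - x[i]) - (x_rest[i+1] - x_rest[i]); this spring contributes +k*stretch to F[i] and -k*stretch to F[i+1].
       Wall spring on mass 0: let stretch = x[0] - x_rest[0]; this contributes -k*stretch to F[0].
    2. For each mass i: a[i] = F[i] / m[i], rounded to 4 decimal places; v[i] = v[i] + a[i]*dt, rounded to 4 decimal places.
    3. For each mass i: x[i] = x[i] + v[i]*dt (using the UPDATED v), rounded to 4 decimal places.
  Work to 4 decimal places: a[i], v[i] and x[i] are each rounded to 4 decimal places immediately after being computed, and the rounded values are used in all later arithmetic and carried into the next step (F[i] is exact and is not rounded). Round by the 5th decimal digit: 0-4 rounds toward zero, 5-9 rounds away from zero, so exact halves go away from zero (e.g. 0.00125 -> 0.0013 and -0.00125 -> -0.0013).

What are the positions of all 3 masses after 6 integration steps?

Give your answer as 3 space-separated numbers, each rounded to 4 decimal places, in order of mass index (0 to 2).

Step 0: x=[4.0000 7.0000 8.0000] v=[0.0000 0.0000 0.0000]
Step 1: x=[3.0000 6.0000 10.0000] v=[-2.0000 -2.0000 4.0000]
Step 2: x=[2.0000 5.5000 11.0000] v=[-2.0000 -1.0000 2.0000]
Step 3: x=[2.5000 6.0000 9.5000] v=[1.0000 1.0000 -3.0000]
Step 4: x=[4.0000 6.5000 7.5000] v=[3.0000 1.0000 -4.0000]
Step 5: x=[4.0000 6.2500 7.5000] v=[0.0000 -0.5000 0.0000]
Step 6: x=[2.2500 5.5000 9.2500] v=[-3.5000 -1.5000 3.5000]

Answer: 2.2500 5.5000 9.2500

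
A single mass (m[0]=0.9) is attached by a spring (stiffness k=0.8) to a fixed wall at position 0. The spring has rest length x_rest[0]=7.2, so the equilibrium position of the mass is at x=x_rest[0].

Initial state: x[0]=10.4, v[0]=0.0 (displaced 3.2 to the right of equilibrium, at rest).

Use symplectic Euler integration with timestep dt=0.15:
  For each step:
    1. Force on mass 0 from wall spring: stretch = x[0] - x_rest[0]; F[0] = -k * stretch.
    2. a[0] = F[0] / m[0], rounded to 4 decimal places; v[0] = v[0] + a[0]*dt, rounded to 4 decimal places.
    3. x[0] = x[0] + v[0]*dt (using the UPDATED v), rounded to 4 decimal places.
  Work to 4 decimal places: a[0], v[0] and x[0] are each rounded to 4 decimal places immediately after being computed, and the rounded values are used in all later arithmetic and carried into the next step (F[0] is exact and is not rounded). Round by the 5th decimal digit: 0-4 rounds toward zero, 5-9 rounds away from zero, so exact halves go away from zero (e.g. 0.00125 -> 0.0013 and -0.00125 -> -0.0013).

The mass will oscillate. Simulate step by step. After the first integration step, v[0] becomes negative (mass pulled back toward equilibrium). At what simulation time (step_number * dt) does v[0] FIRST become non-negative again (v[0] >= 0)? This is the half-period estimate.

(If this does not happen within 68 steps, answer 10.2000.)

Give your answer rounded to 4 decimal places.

Step 0: x=[10.4000] v=[0.0000]
Step 1: x=[10.3360] v=[-0.4267]
Step 2: x=[10.2093] v=[-0.8448]
Step 3: x=[10.0224] v=[-1.2460]
Step 4: x=[9.7791] v=[-1.6223]
Step 5: x=[9.4842] v=[-1.9662]
Step 6: x=[9.1436] v=[-2.2708]
Step 7: x=[8.7641] v=[-2.5299]
Step 8: x=[8.3533] v=[-2.7384]
Step 9: x=[7.9195] v=[-2.8922]
Step 10: x=[7.4713] v=[-2.9881]
Step 11: x=[7.0177] v=[-3.0243]
Step 12: x=[6.5677] v=[-3.0000]
Step 13: x=[6.1303] v=[-2.9157]
Step 14: x=[5.7143] v=[-2.7731]
Step 15: x=[5.3281] v=[-2.5750]
Step 16: x=[4.9793] v=[-2.3254]
Step 17: x=[4.6749] v=[-2.0293]
Step 18: x=[4.4210] v=[-1.6926]
Step 19: x=[4.2227] v=[-1.3221]
Step 20: x=[4.0839] v=[-0.9251]
Step 21: x=[4.0075] v=[-0.5096]
Step 22: x=[3.9949] v=[-0.0839]
Step 23: x=[4.0464] v=[0.3435]
First v>=0 after going negative at step 23, time=3.4500

Answer: 3.4500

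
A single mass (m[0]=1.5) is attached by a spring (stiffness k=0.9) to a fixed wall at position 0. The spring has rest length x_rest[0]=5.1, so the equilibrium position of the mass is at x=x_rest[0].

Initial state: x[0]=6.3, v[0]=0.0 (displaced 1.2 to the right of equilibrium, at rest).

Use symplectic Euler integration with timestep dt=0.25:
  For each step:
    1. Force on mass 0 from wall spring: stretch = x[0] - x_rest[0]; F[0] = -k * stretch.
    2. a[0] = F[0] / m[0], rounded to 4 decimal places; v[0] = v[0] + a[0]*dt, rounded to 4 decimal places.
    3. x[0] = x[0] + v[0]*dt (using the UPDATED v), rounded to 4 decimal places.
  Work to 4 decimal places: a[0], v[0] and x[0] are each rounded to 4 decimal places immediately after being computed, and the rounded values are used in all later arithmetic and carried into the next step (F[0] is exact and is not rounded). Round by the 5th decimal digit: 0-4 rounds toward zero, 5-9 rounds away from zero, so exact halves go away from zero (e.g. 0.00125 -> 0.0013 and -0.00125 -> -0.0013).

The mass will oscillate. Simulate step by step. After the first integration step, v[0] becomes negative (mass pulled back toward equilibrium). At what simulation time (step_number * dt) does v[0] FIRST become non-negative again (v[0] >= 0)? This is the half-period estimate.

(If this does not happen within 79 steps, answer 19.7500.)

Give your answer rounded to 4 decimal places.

Answer: 4.2500

Derivation:
Step 0: x=[6.3000] v=[0.0000]
Step 1: x=[6.2550] v=[-0.1800]
Step 2: x=[6.1667] v=[-0.3533]
Step 3: x=[6.0384] v=[-0.5133]
Step 4: x=[5.8749] v=[-0.6541]
Step 5: x=[5.6823] v=[-0.7703]
Step 6: x=[5.4679] v=[-0.8577]
Step 7: x=[5.2397] v=[-0.9129]
Step 8: x=[5.0062] v=[-0.9339]
Step 9: x=[4.7763] v=[-0.9198]
Step 10: x=[4.5585] v=[-0.8713]
Step 11: x=[4.3610] v=[-0.7901]
Step 12: x=[4.1912] v=[-0.6793]
Step 13: x=[4.0555] v=[-0.5430]
Step 14: x=[3.9589] v=[-0.3863]
Step 15: x=[3.9051] v=[-0.2151]
Step 16: x=[3.8961] v=[-0.0359]
Step 17: x=[3.9323] v=[0.1447]
First v>=0 after going negative at step 17, time=4.2500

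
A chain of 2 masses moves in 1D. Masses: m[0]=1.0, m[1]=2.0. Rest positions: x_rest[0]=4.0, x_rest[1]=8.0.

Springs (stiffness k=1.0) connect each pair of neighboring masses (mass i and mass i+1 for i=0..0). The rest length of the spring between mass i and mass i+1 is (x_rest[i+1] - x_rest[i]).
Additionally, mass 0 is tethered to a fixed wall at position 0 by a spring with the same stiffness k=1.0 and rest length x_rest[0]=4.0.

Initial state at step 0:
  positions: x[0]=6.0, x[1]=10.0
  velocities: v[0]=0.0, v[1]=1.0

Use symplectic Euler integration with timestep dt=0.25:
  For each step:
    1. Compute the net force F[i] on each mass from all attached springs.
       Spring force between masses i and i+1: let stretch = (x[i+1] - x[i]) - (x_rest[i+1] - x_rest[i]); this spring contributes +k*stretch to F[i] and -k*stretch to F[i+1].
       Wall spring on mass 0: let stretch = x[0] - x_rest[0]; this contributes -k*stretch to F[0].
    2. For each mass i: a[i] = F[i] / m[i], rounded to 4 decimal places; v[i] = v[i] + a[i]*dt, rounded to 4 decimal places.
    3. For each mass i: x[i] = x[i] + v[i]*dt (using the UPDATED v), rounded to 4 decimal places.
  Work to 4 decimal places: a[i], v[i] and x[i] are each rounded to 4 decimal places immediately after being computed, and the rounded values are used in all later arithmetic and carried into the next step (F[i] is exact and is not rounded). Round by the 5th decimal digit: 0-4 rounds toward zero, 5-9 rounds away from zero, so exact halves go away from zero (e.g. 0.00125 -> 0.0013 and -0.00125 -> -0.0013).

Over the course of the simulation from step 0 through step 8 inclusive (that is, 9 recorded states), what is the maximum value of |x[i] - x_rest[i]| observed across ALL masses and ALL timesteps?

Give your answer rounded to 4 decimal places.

Answer: 3.0382

Derivation:
Step 0: x=[6.0000 10.0000] v=[0.0000 1.0000]
Step 1: x=[5.8750 10.2500] v=[-0.5000 1.0000]
Step 2: x=[5.6563 10.4883] v=[-0.8750 0.9531]
Step 3: x=[5.3860 10.7006] v=[-1.0811 0.8491]
Step 4: x=[5.1113 10.8718] v=[-1.0990 0.6848]
Step 5: x=[4.8771 10.9880] v=[-0.9367 0.4647]
Step 6: x=[4.7200 11.0382] v=[-0.6283 0.2008]
Step 7: x=[4.6628 11.0160] v=[-0.2288 -0.0890]
Step 8: x=[4.7113 10.9202] v=[0.1938 -0.3832]
Max displacement = 3.0382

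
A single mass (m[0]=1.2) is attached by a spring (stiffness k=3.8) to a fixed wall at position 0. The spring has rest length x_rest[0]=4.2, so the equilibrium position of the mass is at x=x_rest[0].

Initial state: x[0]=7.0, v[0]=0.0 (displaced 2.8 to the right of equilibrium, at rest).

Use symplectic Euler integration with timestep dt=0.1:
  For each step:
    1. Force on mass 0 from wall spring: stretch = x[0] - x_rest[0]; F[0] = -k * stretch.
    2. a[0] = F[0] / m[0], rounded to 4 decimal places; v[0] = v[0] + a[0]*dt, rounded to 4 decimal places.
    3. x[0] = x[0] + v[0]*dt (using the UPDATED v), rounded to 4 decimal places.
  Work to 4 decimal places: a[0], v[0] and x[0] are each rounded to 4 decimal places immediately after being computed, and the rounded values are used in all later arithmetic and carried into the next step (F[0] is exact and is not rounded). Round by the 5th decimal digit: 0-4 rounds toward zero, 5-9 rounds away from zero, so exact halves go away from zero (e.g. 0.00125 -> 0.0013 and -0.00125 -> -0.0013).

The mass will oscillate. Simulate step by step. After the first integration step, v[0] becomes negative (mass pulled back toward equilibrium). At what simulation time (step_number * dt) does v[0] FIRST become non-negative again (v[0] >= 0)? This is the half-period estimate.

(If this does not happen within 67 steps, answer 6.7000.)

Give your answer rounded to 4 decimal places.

Step 0: x=[7.0000] v=[0.0000]
Step 1: x=[6.9113] v=[-0.8867]
Step 2: x=[6.7368] v=[-1.7453]
Step 3: x=[6.4819] v=[-2.5486]
Step 4: x=[6.1548] v=[-3.2712]
Step 5: x=[5.7658] v=[-3.8902]
Step 6: x=[5.3272] v=[-4.3860]
Step 7: x=[4.8529] v=[-4.7430]
Step 8: x=[4.3579] v=[-4.9498]
Step 9: x=[3.8579] v=[-4.9998]
Step 10: x=[3.3688] v=[-4.8915]
Step 11: x=[2.9060] v=[-4.6283]
Step 12: x=[2.4842] v=[-4.2185]
Step 13: x=[2.1167] v=[-3.6752]
Step 14: x=[1.8152] v=[-3.0155]
Step 15: x=[1.5892] v=[-2.2603]
Step 16: x=[1.4458] v=[-1.4336]
Step 17: x=[1.3897] v=[-0.5614]
Step 18: x=[1.4226] v=[0.3285]
First v>=0 after going negative at step 18, time=1.8000

Answer: 1.8000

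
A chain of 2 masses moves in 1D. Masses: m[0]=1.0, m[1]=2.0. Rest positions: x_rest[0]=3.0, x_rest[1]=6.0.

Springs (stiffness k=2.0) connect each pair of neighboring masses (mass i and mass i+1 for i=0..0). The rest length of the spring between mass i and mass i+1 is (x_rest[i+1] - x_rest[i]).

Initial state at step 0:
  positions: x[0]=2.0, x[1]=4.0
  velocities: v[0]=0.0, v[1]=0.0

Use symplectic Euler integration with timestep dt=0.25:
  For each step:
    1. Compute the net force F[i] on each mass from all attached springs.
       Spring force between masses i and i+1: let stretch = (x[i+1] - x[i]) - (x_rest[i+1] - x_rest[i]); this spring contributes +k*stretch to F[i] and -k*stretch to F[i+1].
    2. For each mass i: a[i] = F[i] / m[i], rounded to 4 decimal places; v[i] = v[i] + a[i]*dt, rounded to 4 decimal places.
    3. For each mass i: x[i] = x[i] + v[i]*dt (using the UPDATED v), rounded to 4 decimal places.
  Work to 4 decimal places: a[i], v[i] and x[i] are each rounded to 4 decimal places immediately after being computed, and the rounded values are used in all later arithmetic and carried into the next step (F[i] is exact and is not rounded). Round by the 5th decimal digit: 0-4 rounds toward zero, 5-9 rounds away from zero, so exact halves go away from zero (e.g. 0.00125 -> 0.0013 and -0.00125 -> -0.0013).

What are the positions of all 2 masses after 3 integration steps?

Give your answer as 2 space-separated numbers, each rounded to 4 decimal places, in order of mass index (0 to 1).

Step 0: x=[2.0000 4.0000] v=[0.0000 0.0000]
Step 1: x=[1.8750 4.0625] v=[-0.5000 0.2500]
Step 2: x=[1.6484 4.1758] v=[-0.9063 0.4531]
Step 3: x=[1.3628 4.3186] v=[-1.1426 0.5713]

Answer: 1.3628 4.3186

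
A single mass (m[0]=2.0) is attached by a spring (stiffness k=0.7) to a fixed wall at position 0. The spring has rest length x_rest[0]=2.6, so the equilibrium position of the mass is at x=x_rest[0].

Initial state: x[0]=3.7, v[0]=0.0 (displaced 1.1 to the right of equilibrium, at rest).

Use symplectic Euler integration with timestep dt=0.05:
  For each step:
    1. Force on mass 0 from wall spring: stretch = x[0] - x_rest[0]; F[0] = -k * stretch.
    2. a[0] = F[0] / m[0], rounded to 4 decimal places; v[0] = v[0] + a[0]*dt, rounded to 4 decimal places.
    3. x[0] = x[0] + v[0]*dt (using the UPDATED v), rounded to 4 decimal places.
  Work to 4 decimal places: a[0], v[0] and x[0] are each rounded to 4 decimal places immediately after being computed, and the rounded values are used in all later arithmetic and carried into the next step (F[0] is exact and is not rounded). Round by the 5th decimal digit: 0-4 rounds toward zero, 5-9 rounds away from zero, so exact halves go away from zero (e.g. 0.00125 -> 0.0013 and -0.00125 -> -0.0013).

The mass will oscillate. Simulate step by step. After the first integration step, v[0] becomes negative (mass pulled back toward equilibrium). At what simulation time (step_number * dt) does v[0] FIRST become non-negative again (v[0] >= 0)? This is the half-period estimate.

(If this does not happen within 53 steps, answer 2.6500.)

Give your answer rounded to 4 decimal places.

Step 0: x=[3.7000] v=[0.0000]
Step 1: x=[3.6990] v=[-0.0193]
Step 2: x=[3.6971] v=[-0.0385]
Step 3: x=[3.6942] v=[-0.0577]
Step 4: x=[3.6904] v=[-0.0769]
Step 5: x=[3.6856] v=[-0.0960]
Step 6: x=[3.6799] v=[-0.1150]
Step 7: x=[3.6732] v=[-0.1339]
Step 8: x=[3.6656] v=[-0.1527]
Step 9: x=[3.6570] v=[-0.1714]
Step 10: x=[3.6475] v=[-0.1899]
Step 11: x=[3.6371] v=[-0.2082]
Step 12: x=[3.6258] v=[-0.2264]
Step 13: x=[3.6136] v=[-0.2444]
Step 14: x=[3.6005] v=[-0.2621]
Step 15: x=[3.5865] v=[-0.2796]
Step 16: x=[3.5717] v=[-0.2969]
Step 17: x=[3.5560] v=[-0.3139]
Step 18: x=[3.5395] v=[-0.3306]
Step 19: x=[3.5222] v=[-0.3470]
Step 20: x=[3.5040] v=[-0.3631]
Step 21: x=[3.4851] v=[-0.3789]
Step 22: x=[3.4654] v=[-0.3944]
Step 23: x=[3.4449] v=[-0.4095]
Step 24: x=[3.4237] v=[-0.4243]
Step 25: x=[3.4018] v=[-0.4387]
Step 26: x=[3.3792] v=[-0.4527]
Step 27: x=[3.3559] v=[-0.4663]
Step 28: x=[3.3319] v=[-0.4795]
Step 29: x=[3.3073] v=[-0.4923]
Step 30: x=[3.2821] v=[-0.5047]
Step 31: x=[3.2563] v=[-0.5166]
Step 32: x=[3.2299] v=[-0.5281]
Step 33: x=[3.2029] v=[-0.5391]
Step 34: x=[3.1754] v=[-0.5497]
Step 35: x=[3.1474] v=[-0.5598]
Step 36: x=[3.1189] v=[-0.5694]
Step 37: x=[3.0900] v=[-0.5785]
Step 38: x=[3.0606] v=[-0.5871]
Step 39: x=[3.0308] v=[-0.5952]
Step 40: x=[3.0007] v=[-0.6027]
Step 41: x=[2.9702] v=[-0.6097]
Step 42: x=[2.9394] v=[-0.6162]
Step 43: x=[2.9083] v=[-0.6221]
Step 44: x=[2.8769] v=[-0.6275]
Step 45: x=[2.8453] v=[-0.6323]
Step 46: x=[2.8135] v=[-0.6366]
Step 47: x=[2.7815] v=[-0.6403]
Step 48: x=[2.7493] v=[-0.6435]
Step 49: x=[2.7170] v=[-0.6461]
Step 50: x=[2.6846] v=[-0.6482]
Step 51: x=[2.6521] v=[-0.6497]
Step 52: x=[2.6196] v=[-0.6506]
Step 53: x=[2.5871] v=[-0.6509]
v[0] did not become non-negative within 53 steps; using fallback time=2.6500

Answer: 2.6500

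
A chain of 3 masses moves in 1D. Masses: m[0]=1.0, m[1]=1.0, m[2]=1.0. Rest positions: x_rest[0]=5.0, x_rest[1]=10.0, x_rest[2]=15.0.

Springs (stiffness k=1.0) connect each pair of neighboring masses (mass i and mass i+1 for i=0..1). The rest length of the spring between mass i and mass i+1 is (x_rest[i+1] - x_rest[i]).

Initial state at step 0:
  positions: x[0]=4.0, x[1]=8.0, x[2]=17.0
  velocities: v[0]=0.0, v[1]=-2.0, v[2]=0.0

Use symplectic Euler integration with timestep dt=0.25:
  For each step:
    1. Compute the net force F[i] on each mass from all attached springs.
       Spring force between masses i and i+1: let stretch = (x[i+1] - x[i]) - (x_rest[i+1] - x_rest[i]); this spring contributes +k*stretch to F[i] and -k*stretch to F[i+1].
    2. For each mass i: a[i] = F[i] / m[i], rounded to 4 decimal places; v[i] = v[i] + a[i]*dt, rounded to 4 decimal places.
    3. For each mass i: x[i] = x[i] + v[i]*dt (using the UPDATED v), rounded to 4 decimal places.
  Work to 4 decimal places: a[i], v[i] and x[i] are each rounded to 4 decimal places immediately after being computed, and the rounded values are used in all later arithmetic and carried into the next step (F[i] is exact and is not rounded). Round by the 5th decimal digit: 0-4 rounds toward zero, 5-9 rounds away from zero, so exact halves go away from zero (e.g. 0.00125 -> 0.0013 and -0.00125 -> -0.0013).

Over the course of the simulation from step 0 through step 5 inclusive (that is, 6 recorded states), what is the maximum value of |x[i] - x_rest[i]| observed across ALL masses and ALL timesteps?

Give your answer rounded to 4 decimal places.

Answer: 2.1875

Derivation:
Step 0: x=[4.0000 8.0000 17.0000] v=[0.0000 -2.0000 0.0000]
Step 1: x=[3.9375 7.8125 16.7500] v=[-0.2500 -0.7500 -1.0000]
Step 2: x=[3.8047 7.9414 16.2539] v=[-0.5313 0.5156 -1.9844]
Step 3: x=[3.6179 8.3313 15.5508] v=[-0.7471 1.5596 -2.8125]
Step 4: x=[3.4132 8.8778 14.7090] v=[-0.8188 2.1861 -3.3674]
Step 5: x=[3.2375 9.4473 13.8152] v=[-0.7027 2.2778 -3.5752]
Max displacement = 2.1875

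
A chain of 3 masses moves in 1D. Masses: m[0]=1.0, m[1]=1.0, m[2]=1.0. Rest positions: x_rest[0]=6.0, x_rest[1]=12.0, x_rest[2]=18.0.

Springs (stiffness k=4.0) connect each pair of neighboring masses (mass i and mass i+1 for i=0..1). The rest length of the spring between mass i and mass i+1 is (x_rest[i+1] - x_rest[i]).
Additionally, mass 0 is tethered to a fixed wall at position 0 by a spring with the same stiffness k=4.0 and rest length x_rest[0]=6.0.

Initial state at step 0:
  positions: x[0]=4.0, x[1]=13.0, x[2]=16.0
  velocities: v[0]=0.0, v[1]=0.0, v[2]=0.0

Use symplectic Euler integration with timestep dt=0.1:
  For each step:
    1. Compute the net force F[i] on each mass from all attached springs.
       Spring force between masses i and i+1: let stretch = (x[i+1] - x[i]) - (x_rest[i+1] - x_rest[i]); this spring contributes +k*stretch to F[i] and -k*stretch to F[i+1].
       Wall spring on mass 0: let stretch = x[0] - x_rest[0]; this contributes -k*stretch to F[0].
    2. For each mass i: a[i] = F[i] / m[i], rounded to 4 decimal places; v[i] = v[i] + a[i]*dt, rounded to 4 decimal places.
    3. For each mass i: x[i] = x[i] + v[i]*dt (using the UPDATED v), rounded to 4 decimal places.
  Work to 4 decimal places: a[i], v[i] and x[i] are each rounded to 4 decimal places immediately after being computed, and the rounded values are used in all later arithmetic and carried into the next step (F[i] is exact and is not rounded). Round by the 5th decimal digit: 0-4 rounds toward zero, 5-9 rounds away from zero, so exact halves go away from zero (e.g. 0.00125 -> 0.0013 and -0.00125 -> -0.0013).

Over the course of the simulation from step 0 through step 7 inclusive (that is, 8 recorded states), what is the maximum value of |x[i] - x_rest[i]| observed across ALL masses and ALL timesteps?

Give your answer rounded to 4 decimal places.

Answer: 2.4770

Derivation:
Step 0: x=[4.0000 13.0000 16.0000] v=[0.0000 0.0000 0.0000]
Step 1: x=[4.2000 12.7600 16.1200] v=[2.0000 -2.4000 1.2000]
Step 2: x=[4.5744 12.3120 16.3456] v=[3.7440 -4.4800 2.2560]
Step 3: x=[5.0753 11.7158 16.6499] v=[5.0093 -5.9616 3.0426]
Step 4: x=[5.6388 11.0514 16.9968] v=[5.6354 -6.6442 3.4690]
Step 5: x=[6.1933 10.4083 17.3459] v=[5.5449 -6.4311 3.4908]
Step 6: x=[6.6687 9.8741 17.6575] v=[4.7536 -5.3421 3.1158]
Step 7: x=[7.0055 9.5230 17.8977] v=[3.3683 -3.5109 2.4024]
Max displacement = 2.4770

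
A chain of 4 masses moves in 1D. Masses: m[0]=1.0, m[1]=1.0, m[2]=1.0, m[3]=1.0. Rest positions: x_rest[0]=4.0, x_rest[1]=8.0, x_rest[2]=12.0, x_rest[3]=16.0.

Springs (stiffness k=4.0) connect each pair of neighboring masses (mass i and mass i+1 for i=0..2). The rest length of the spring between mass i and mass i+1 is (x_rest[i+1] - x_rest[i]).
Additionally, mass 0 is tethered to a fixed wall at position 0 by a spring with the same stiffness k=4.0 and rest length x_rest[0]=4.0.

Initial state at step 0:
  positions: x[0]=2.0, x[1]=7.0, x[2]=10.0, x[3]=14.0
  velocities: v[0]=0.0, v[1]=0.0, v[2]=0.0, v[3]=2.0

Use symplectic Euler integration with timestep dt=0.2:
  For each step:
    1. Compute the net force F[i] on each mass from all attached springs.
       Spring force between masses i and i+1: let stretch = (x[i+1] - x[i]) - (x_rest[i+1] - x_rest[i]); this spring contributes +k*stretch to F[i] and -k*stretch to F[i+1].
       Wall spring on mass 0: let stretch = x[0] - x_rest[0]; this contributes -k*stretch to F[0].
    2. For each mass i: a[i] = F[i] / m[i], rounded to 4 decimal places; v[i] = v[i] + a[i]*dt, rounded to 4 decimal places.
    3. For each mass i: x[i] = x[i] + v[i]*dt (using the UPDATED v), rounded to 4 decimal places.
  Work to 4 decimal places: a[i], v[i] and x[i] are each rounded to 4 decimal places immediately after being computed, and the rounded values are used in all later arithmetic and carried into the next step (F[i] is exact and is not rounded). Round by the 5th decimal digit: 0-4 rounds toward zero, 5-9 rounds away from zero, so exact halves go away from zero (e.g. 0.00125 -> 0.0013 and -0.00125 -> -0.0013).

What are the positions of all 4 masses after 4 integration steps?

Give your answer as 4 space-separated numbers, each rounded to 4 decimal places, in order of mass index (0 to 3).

Step 0: x=[2.0000 7.0000 10.0000 14.0000] v=[0.0000 0.0000 0.0000 2.0000]
Step 1: x=[2.4800 6.6800 10.1600 14.4000] v=[2.4000 -1.6000 0.8000 2.0000]
Step 2: x=[3.2352 6.2448 10.4416 14.7616] v=[3.7760 -2.1760 1.4080 1.8080]
Step 3: x=[3.9543 5.9996 10.7429 15.0720] v=[3.5955 -1.2262 1.5066 1.5520]
Step 4: x=[4.3680 6.1860 10.9779 15.3297] v=[2.0683 0.9322 1.1752 1.2887]

Answer: 4.3680 6.1860 10.9779 15.3297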